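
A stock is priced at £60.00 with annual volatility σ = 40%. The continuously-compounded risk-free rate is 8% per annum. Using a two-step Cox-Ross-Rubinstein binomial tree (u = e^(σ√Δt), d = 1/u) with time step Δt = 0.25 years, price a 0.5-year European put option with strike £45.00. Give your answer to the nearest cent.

CRR parameters: u = e^(σ√Δt) = e^(0.4·√0.25) = 1.2214, d = 1/u = 0.8187
Per-period rate: rΔt = 0.08·0.25 = 0.02, so R = e^0.02 = 1.0202
Risk-neutral probability p = (e^0.02 − 0.8187)/(1.2214 − 0.8187) = 0.2015/0.4027 = 0.5003
Terminal stock prices: S_uu = 89.51, S_ud = 60, S_dd = 40.22
Terminal payoffs (K − S): max(-44.51, 0) = 0, max(-15, 0) = 0, max(4.781, 0) = 4.781
Node u (S = 73.28): V_u = e^(−0.02)·[0.5003·0.0000 + 0.4997·0.0000] = 0.0000
Node d (S = 49.12): V_d = e^(−0.02)·[0.5003·0.0000 + 0.4997·4.7808] = 2.3415
Node 0 (S = 60): V_0 = e^(−0.02)·[0.5003·0.0000 + 0.4997·2.3415] = 1.1468

£1.15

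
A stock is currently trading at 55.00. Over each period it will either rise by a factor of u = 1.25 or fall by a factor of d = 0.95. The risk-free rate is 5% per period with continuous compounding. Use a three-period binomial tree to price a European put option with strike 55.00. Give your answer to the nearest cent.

1.96

Risk-neutral probability p = (e^0.05 − 0.95)/(1.25 − 0.95) = 0.1013/0.3000 = 0.3376
Terminal stock prices: S_uuu = 107.4, S_uud = 81.64, S_udd = 62.05, S_ddd = 47.16
Terminal payoffs (K − S): max(-52.42, 0) = 0, max(-26.64, 0) = 0, max(-7.047, 0) = 0, max(7.844, 0) = 7.844
Node uu (S = 85.94): V_uu = e^(−0.05)·[0.3376·0.0000 + 0.6624·0.0000] = 0.0000
Node ud (S = 65.31): V_ud = e^(−0.05)·[0.3376·0.0000 + 0.6624·0.0000] = 0.0000
Node dd (S = 49.64): V_dd = e^(−0.05)·[0.3376·0.0000 + 0.6624·7.8444] = 4.9429
Node u (S = 68.75): V_u = e^(−0.05)·[0.3376·0.0000 + 0.6624·0.0000] = 0.0000
Node d (S = 52.25): V_d = e^(−0.05)·[0.3376·0.0000 + 0.6624·4.9429] = 3.1146
Node 0 (S = 55): V_0 = e^(−0.05)·[0.3376·0.0000 + 0.6624·3.1146] = 1.9626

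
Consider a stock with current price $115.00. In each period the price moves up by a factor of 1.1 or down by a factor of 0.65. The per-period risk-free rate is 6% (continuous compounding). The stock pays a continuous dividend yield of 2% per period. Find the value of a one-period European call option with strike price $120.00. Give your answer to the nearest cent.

Per-period risk-free factor R = e^0.06 = 1.0618; dividend-adjusted growth = e^(0.06−0.02) = 1.0408.
Risk-neutral probability p = (1.0408 − 0.65)/(1.1 − 0.65) = 0.3908/0.4500 = 0.8685
Terminal stock prices: S_u = 126.5, S_d = 74.75
Terminal payoffs (S − K): max(6.5, 0) = 6.5, max(-45.25, 0) = 0
Node 0 (S = 115): V_0 = e^(−0.06)·[0.8685·6.5000 + 0.1315·0.0000] = 5.3163

$5.32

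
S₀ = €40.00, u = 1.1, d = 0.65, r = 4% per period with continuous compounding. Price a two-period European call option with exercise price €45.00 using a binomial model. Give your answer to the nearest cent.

Risk-neutral probability p = (e^0.04 − 0.65)/(1.1 − 0.65) = 0.3908/0.4500 = 0.8685
Terminal stock prices: S_uu = 48.4, S_ud = 28.6, S_dd = 16.9
Terminal payoffs (S − K): max(3.4, 0) = 3.4, max(-16.4, 0) = 0, max(-28.1, 0) = 0
Node u (S = 44): V_u = e^(−0.04)·[0.8685·3.4000 + 0.1315·0.0000] = 2.8370
Node d (S = 26): V_d = e^(−0.04)·[0.8685·0.0000 + 0.1315·0.0000] = 0.0000
Node 0 (S = 40): V_0 = e^(−0.04)·[0.8685·2.8370 + 0.1315·0.0000] = 2.3672

€2.37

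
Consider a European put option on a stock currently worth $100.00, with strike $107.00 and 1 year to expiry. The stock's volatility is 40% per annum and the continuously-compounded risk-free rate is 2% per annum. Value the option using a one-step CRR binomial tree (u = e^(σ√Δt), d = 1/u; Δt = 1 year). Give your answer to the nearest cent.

$22.49

CRR parameters: u = e^(σ√Δt) = e^(0.4·√1) = 1.4918, d = 1/u = 0.6703
Per-period rate: rΔt = 0.02·1 = 0.02, so R = e^0.02 = 1.0202
Risk-neutral probability p = (e^0.02 − 0.6703)/(1.4918 − 0.6703) = 0.3499/0.8215 = 0.4259
Terminal stock prices: S_u = 149.2, S_d = 67.03
Terminal payoffs (K − S): max(-42.18, 0) = 0, max(39.97, 0) = 39.97
Node 0 (S = 100): V_0 = e^(−0.02)·[0.4259·0.0000 + 0.5741·39.9680] = 22.4912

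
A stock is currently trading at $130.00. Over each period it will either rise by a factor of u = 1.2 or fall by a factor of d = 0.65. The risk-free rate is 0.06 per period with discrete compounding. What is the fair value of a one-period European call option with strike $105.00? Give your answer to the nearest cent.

$35.87

Risk-neutral probability p = (1 + 0.06 − 0.65)/(1.2 − 0.65) = 0.4100/0.5500 = 0.7455
Terminal stock prices: S_u = 156, S_d = 84.5
Terminal payoffs (S − K): max(51, 0) = 51, max(-20.5, 0) = 0
Node 0 (S = 130): V_0 = 1/1.06·[0.7455·51.0000 + 0.2545·0.0000] = 35.8662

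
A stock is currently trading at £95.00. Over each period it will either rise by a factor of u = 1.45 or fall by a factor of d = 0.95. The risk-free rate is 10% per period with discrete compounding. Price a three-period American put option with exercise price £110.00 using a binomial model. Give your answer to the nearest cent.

Risk-neutral probability p = (1 + 0.1 − 0.95)/(1.45 − 0.95) = 0.1500/0.5000 = 0.3000
Terminal stock prices: S_uuu = 289.6, S_uud = 189.8, S_udd = 124.3, S_ddd = 81.45
Terminal payoffs (K − S): max(-179.6, 0) = 0, max(-79.75, 0) = 0, max(-14.32, 0) = 0, max(28.55, 0) = 28.55
Node uu (S = 199.7): continuation = 1/1.1·[0.3000·0.0000 + 0.7000·0.0000] = 0.0000; exercise value = 0.0000 ≤ continuation, so V_uu = 0.0000
Node ud (S = 130.9): continuation = 1/1.1·[0.3000·0.0000 + 0.7000·0.0000] = 0.0000; exercise value = 0.0000 ≤ continuation, so V_ud = 0.0000
Node dd (S = 85.74): continuation = 1/1.1·[0.3000·0.0000 + 0.7000·28.5494] = 18.1678; exercise value = 24.2625 > continuation, so V_dd = 24.2625 (exercise)
Node u (S = 137.8): continuation = 1/1.1·[0.3000·0.0000 + 0.7000·0.0000] = 0.0000; exercise value = 0.0000 ≤ continuation, so V_u = 0.0000
Node d (S = 90.25): continuation = 1/1.1·[0.3000·0.0000 + 0.7000·24.2625] = 15.4398; exercise value = 19.7500 > continuation, so V_d = 19.7500 (exercise)
Node 0 (S = 95): continuation = 1/1.1·[0.3000·0.0000 + 0.7000·19.7500] = 12.5682; exercise value = 15.0000 > continuation, so V_0 = 15.0000 (exercise)

£15.00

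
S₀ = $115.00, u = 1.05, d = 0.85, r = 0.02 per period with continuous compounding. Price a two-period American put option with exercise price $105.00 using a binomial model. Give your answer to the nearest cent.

Risk-neutral probability p = (e^0.02 − 0.85)/(1.05 − 0.85) = 0.1702/0.2000 = 0.8510
Terminal stock prices: S_uu = 126.8, S_ud = 102.6, S_dd = 83.09
Terminal payoffs (K − S): max(-21.79, 0) = 0, max(2.362, 0) = 2.362, max(21.91, 0) = 21.91
Node u (S = 120.8): continuation = e^(−0.02)·[0.8510·0.0000 + 0.1490·2.3625] = 0.3450; exercise value = 0.0000 ≤ continuation, so V_u = 0.3450
Node d (S = 97.75): continuation = e^(−0.02)·[0.8510·2.3625 + 0.1490·21.9125] = 5.1709; exercise value = 7.2500 > continuation, so V_d = 7.2500 (exercise)
Node 0 (S = 115): continuation = e^(−0.02)·[0.8510·0.3450 + 0.1490·7.2500] = 1.3466; exercise value = 0.0000 ≤ continuation, so V_0 = 1.3466

$1.35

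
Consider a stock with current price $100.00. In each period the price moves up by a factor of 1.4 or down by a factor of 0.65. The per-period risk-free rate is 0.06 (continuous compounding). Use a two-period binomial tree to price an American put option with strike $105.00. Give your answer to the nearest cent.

$20.06

Risk-neutral probability p = (e^0.06 − 0.65)/(1.4 − 0.65) = 0.4118/0.7500 = 0.5491
Terminal stock prices: S_uu = 196, S_ud = 91, S_dd = 42.25
Terminal payoffs (K − S): max(-91, 0) = 0, max(14, 0) = 14, max(62.75, 0) = 62.75
Node u (S = 140): continuation = e^(−0.06)·[0.5491·0.0000 + 0.4509·14.0000] = 5.9448; exercise value = 0.0000 ≤ continuation, so V_u = 5.9448
Node d (S = 65): continuation = e^(−0.06)·[0.5491·14.0000 + 0.4509·62.7500] = 33.8853; exercise value = 40.0000 > continuation, so V_d = 40.0000 (exercise)
Node 0 (S = 100): continuation = e^(−0.06)·[0.5491·5.9448 + 0.4509·40.0000] = 20.0594; exercise value = 5.0000 ≤ continuation, so V_0 = 20.0594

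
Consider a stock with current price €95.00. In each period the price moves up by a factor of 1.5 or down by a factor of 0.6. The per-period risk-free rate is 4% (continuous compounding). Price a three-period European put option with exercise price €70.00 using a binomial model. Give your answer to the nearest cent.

€12.17

Risk-neutral probability p = (e^0.04 − 0.6)/(1.5 − 0.6) = 0.4408/0.9000 = 0.4898
Terminal stock prices: S_uuu = 320.6, S_uud = 128.2, S_udd = 51.3, S_ddd = 20.52
Terminal payoffs (K − S): max(-250.6, 0) = 0, max(-58.25, 0) = 0, max(18.7, 0) = 18.7, max(49.48, 0) = 49.48
Node uu (S = 213.8): V_uu = e^(−0.04)·[0.4898·0.0000 + 0.5102·0.0000] = 0.0000
Node ud (S = 85.5): V_ud = e^(−0.04)·[0.4898·0.0000 + 0.5102·18.7000] = 9.1668
Node dd (S = 34.2): V_dd = e^(−0.04)·[0.4898·18.7000 + 0.5102·49.4800] = 33.0553
Node u (S = 142.5): V_u = e^(−0.04)·[0.4898·0.0000 + 0.5102·9.1668] = 4.4936
Node d (S = 57): V_d = e^(−0.04)·[0.4898·9.1668 + 0.5102·33.0553] = 20.5176
Node 0 (S = 95): V_0 = e^(−0.04)·[0.4898·4.4936 + 0.5102·20.5176] = 12.1725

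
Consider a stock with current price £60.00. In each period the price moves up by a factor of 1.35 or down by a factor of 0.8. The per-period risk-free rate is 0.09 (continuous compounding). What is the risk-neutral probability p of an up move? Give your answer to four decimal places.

Risk-neutral probability p = (e^0.09 − 0.8)/(1.35 − 0.8) = 0.2942/0.5500 = 0.5349

p = 0.5349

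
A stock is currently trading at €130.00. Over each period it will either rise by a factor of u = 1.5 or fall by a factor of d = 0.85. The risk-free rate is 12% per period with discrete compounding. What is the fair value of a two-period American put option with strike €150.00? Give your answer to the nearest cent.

Risk-neutral probability p = (1 + 0.12 − 0.85)/(1.5 − 0.85) = 0.2700/0.6500 = 0.4154
Terminal stock prices: S_uu = 292.5, S_ud = 165.8, S_dd = 93.92
Terminal payoffs (K − S): max(-142.5, 0) = 0, max(-15.75, 0) = 0, max(56.08, 0) = 56.08
Node u (S = 195): continuation = 1/1.12·[0.4154·0.0000 + 0.5846·0.0000] = 0.0000; exercise value = 0.0000 ≤ continuation, so V_u = 0.0000
Node d (S = 110.5): continuation = 1/1.12·[0.4154·0.0000 + 0.5846·56.0750] = 29.2699; exercise value = 39.5000 > continuation, so V_d = 39.5000 (exercise)
Node 0 (S = 130): continuation = 1/1.12·[0.4154·0.0000 + 0.5846·39.5000] = 20.6181; exercise value = 20.0000 ≤ continuation, so V_0 = 20.6181

€20.62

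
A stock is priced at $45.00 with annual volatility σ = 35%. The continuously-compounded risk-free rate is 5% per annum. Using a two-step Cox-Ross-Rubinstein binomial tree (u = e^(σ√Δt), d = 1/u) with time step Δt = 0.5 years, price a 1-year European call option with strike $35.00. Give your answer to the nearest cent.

$13.59

CRR parameters: u = e^(σ√Δt) = e^(0.35·√0.5) = 1.2808, d = 1/u = 0.7808
Per-period rate: rΔt = 0.05·0.5 = 0.025, so R = e^0.025 = 1.0253
Risk-neutral probability p = (e^0.025 − 0.7808)/(1.2808 − 0.7808) = 0.2446/0.5000 = 0.4891
Terminal stock prices: S_uu = 73.82, S_ud = 45, S_dd = 27.43
Terminal payoffs (S − K): max(38.82, 0) = 38.82, max(10, 0) = 10, max(-7.569, 0) = 0
Node u (S = 57.64): V_u = e^(−0.025)·[0.4891·38.8206 + 0.5109·10.0000] = 23.5003
Node d (S = 35.13): V_d = e^(−0.025)·[0.4891·10.0000 + 0.5109·0.0000] = 4.7699
Node 0 (S = 45): V_0 = e^(−0.025)·[0.4891·23.5003 + 0.5109·4.7699] = 13.5864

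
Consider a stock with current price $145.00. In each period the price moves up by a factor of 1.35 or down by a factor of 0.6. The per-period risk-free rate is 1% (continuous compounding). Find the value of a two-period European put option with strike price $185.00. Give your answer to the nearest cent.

$59.56

Risk-neutral probability p = (e^0.01 − 0.6)/(1.35 − 0.6) = 0.4101/0.7500 = 0.5467
Terminal stock prices: S_uu = 264.3, S_ud = 117.4, S_dd = 52.2
Terminal payoffs (K − S): max(-79.26, 0) = 0, max(67.55, 0) = 67.55, max(132.8, 0) = 132.8
Node u (S = 195.8): V_u = e^(−0.01)·[0.5467·0.0000 + 0.4533·67.5500] = 30.3135
Node d (S = 87): V_d = e^(−0.01)·[0.5467·67.5500 + 0.4533·132.8000] = 96.1592
Node 0 (S = 145): V_0 = e^(−0.01)·[0.5467·30.3135 + 0.4533·96.1592] = 59.5606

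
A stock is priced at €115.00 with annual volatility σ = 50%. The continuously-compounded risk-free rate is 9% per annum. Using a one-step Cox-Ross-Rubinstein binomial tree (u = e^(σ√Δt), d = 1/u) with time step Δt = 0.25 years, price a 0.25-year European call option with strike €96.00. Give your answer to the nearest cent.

€24.39

CRR parameters: u = e^(σ√Δt) = e^(0.5·√0.25) = 1.2840, d = 1/u = 0.7788
Per-period rate: rΔt = 0.09·0.25 = 0.0225, so R = e^0.0225 = 1.0228
Risk-neutral probability p = (e^0.0225 − 0.7788)/(1.2840 − 0.7788) = 0.2440/0.5052 = 0.4829
Terminal stock prices: S_u = 147.7, S_d = 89.56
Terminal payoffs (S − K): max(51.66, 0) = 51.66, max(-6.438, 0) = 0
Node 0 (S = 115): V_0 = e^(−0.0225)·[0.4829·51.6629 + 0.5171·0.0000] = 24.3911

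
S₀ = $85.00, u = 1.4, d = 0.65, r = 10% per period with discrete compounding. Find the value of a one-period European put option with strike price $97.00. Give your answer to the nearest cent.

$15.18

Risk-neutral probability p = (1 + 0.1 − 0.65)/(1.4 − 0.65) = 0.4500/0.7500 = 0.6000
Terminal stock prices: S_u = 119, S_d = 55.25
Terminal payoffs (K − S): max(-22, 0) = 0, max(41.75, 0) = 41.75
Node 0 (S = 85): V_0 = 1/1.1·[0.6000·0.0000 + 0.4000·41.7500] = 15.1818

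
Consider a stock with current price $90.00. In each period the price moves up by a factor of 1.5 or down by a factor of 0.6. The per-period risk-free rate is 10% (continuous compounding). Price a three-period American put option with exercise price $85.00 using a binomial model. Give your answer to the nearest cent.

Risk-neutral probability p = (e^0.1 − 0.6)/(1.5 − 0.6) = 0.5052/0.9000 = 0.5613
Terminal stock prices: S_uuu = 303.8, S_uud = 121.5, S_udd = 48.6, S_ddd = 19.44
Terminal payoffs (K − S): max(-218.8, 0) = 0, max(-36.5, 0) = 0, max(36.4, 0) = 36.4, max(65.56, 0) = 65.56
Node uu (S = 202.5): continuation = e^(−0.1)·[0.5613·0.0000 + 0.4387·0.0000] = 0.0000; exercise value = 0.0000 ≤ continuation, so V_uu = 0.0000
Node ud (S = 81): continuation = e^(−0.1)·[0.5613·0.0000 + 0.4387·36.4000] = 14.4490; exercise value = 4.0000 ≤ continuation, so V_ud = 14.4490
Node dd (S = 32.4): continuation = e^(−0.1)·[0.5613·36.4000 + 0.4387·65.5600] = 44.5112; exercise value = 52.6000 > continuation, so V_dd = 52.6000 (exercise)
Node u (S = 135): continuation = e^(−0.1)·[0.5613·0.0000 + 0.4387·14.4490] = 5.7356; exercise value = 0.0000 ≤ continuation, so V_u = 5.7356
Node d (S = 54): continuation = e^(−0.1)·[0.5613·14.4490 + 0.4387·52.6000] = 28.2181; exercise value = 31.0000 > continuation, so V_d = 31.0000 (exercise)
Node 0 (S = 90): continuation = e^(−0.1)·[0.5613·5.7356 + 0.4387·31.0000] = 15.2185; exercise value = 0.0000 ≤ continuation, so V_0 = 15.2185

$15.22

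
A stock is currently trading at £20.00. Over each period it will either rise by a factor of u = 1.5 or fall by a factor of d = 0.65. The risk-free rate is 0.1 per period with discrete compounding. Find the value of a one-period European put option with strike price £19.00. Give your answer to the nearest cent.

£2.57

Risk-neutral probability p = (1 + 0.1 − 0.65)/(1.5 − 0.65) = 0.4500/0.8500 = 0.5294
Terminal stock prices: S_u = 30, S_d = 13
Terminal payoffs (K − S): max(-11, 0) = 0, max(6, 0) = 6
Node 0 (S = 20): V_0 = 1/1.1·[0.5294·0.0000 + 0.4706·6.0000] = 2.5668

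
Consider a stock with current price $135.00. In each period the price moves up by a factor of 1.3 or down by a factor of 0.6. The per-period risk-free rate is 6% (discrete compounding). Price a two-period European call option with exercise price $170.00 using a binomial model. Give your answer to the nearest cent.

$22.35

Risk-neutral probability p = (1 + 0.06 − 0.6)/(1.3 − 0.6) = 0.4600/0.7000 = 0.6571
Terminal stock prices: S_uu = 228.2, S_ud = 105.3, S_dd = 48.6
Terminal payoffs (S − K): max(58.15, 0) = 58.15, max(-64.7, 0) = 0, max(-121.4, 0) = 0
Node u (S = 175.5): V_u = 1/1.06·[0.6571·58.1500 + 0.3429·0.0000] = 36.0499
Node d (S = 81): V_d = 1/1.06·[0.6571·0.0000 + 0.3429·0.0000] = 0.0000
Node 0 (S = 135): V_0 = 1/1.06·[0.6571·36.0499 + 0.3429·0.0000] = 22.3490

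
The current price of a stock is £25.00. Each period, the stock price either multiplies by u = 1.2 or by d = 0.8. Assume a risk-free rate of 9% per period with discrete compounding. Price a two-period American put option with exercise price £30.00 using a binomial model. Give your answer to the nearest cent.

Risk-neutral probability p = (1 + 0.09 − 0.8)/(1.2 − 0.8) = 0.2900/0.4000 = 0.7250
Terminal stock prices: S_uu = 36, S_ud = 24, S_dd = 16
Terminal payoffs (K − S): max(-6, 0) = 0, max(6, 0) = 6, max(14, 0) = 14
Node u (S = 30): continuation = 1/1.09·[0.7250·0.0000 + 0.2750·6.0000] = 1.5138; exercise value = 0.0000 ≤ continuation, so V_u = 1.5138
Node d (S = 20): continuation = 1/1.09·[0.7250·6.0000 + 0.2750·14.0000] = 7.5229; exercise value = 10.0000 > continuation, so V_d = 10.0000 (exercise)
Node 0 (S = 25): continuation = 1/1.09·[0.7250·1.5138 + 0.2750·10.0000] = 3.5298; exercise value = 5.0000 > continuation, so V_0 = 5.0000 (exercise)

£5.00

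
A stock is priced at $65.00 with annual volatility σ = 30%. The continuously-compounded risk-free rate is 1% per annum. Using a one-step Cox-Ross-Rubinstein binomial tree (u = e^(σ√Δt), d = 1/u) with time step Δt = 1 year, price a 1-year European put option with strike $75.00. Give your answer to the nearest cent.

$14.83

CRR parameters: u = e^(σ√Δt) = e^(0.3·√1) = 1.3499, d = 1/u = 0.7408
Per-period rate: rΔt = 0.01·1 = 0.01, so R = e^0.01 = 1.0101
Risk-neutral probability p = (e^0.01 − 0.7408)/(1.3499 − 0.7408) = 0.2692/0.6090 = 0.4421
Terminal stock prices: S_u = 87.74, S_d = 48.15
Terminal payoffs (K − S): max(-12.74, 0) = 0, max(26.85, 0) = 26.85
Node 0 (S = 65): V_0 = e^(−0.01)·[0.4421·0.0000 + 0.5579·26.8468] = 14.8299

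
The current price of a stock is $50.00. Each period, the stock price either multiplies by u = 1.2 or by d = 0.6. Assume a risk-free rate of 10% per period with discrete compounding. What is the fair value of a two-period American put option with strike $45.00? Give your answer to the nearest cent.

$3.31

Risk-neutral probability p = (1 + 0.1 − 0.6)/(1.2 − 0.6) = 0.5000/0.6000 = 0.8333
Terminal stock prices: S_uu = 72, S_ud = 36, S_dd = 18
Terminal payoffs (K − S): max(-27, 0) = 0, max(9, 0) = 9, max(27, 0) = 27
Node u (S = 60): continuation = 1/1.1·[0.8333·0.0000 + 0.1667·9.0000] = 1.3636; exercise value = 0.0000 ≤ continuation, so V_u = 1.3636
Node d (S = 30): continuation = 1/1.1·[0.8333·9.0000 + 0.1667·27.0000] = 10.9091; exercise value = 15.0000 > continuation, so V_d = 15.0000 (exercise)
Node 0 (S = 50): continuation = 1/1.1·[0.8333·1.3636 + 0.1667·15.0000] = 3.3058; exercise value = 0.0000 ≤ continuation, so V_0 = 3.3058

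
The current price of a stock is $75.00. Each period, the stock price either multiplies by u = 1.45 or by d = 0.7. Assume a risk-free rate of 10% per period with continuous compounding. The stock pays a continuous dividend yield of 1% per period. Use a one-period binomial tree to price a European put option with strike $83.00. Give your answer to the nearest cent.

$13.09

Per-period risk-free factor R = e^0.1 = 1.1052; dividend-adjusted growth = e^(0.1−0.01) = 1.0942.
Risk-neutral probability p = (1.0942 − 0.7)/(1.45 − 0.7) = 0.3942/0.7500 = 0.5256
Terminal stock prices: S_u = 108.8, S_d = 52.5
Terminal payoffs (K − S): max(-25.75, 0) = 0, max(30.5, 0) = 30.5
Node 0 (S = 75): V_0 = e^(−0.1)·[0.5256·0.0000 + 0.4744·30.5000] = 13.0932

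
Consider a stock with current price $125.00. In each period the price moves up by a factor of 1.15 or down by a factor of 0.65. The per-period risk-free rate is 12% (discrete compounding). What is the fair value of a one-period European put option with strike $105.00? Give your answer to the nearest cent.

Risk-neutral probability p = (1 + 0.12 − 0.65)/(1.15 − 0.65) = 0.4700/0.5000 = 0.9400
Terminal stock prices: S_u = 143.8, S_d = 81.25
Terminal payoffs (K − S): max(-38.75, 0) = 0, max(23.75, 0) = 23.75
Node 0 (S = 125): V_0 = 1/1.12·[0.9400·0.0000 + 0.0600·23.7500] = 1.2723

$1.27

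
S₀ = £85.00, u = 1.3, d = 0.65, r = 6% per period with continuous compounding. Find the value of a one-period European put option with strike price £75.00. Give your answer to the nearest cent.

£6.82

Risk-neutral probability p = (e^0.06 − 0.65)/(1.3 − 0.65) = 0.4118/0.6500 = 0.6336
Terminal stock prices: S_u = 110.5, S_d = 55.25
Terminal payoffs (K − S): max(-35.5, 0) = 0, max(19.75, 0) = 19.75
Node 0 (S = 85): V_0 = e^(−0.06)·[0.6336·0.0000 + 0.3664·19.7500] = 6.8151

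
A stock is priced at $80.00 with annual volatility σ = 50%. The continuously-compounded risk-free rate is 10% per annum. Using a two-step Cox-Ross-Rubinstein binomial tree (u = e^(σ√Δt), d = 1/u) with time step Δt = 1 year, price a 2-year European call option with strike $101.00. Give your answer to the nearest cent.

CRR parameters: u = e^(σ√Δt) = e^(0.5·√1) = 1.6487, d = 1/u = 0.6065
Per-period rate: rΔt = 0.1·1 = 0.1, so R = e^0.1 = 1.1052
Risk-neutral probability p = (e^0.1 − 0.6065)/(1.6487 − 0.6065) = 0.4986/1.0422 = 0.4785
Terminal stock prices: S_uu = 217.5, S_ud = 80, S_dd = 29.43
Terminal payoffs (S − K): max(116.5, 0) = 116.5, max(-21, 0) = 0, max(-71.57, 0) = 0
Node u (S = 131.9): V_u = e^(−0.1)·[0.4785·116.4625 + 0.5215·0.0000] = 50.4193
Node d (S = 48.52): V_d = e^(−0.1)·[0.4785·0.0000 + 0.5215·0.0000] = 0.0000
Node 0 (S = 80): V_0 = e^(−0.1)·[0.4785·50.4193 + 0.5215·0.0000] = 21.8277

$21.83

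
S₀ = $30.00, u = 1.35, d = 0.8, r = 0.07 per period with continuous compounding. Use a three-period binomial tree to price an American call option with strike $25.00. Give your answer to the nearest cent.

$10.74

Risk-neutral probability p = (e^0.07 − 0.8)/(1.35 − 0.8) = 0.2725/0.5500 = 0.4955
Terminal stock prices: S_uuu = 73.81, S_uud = 43.74, S_udd = 25.92, S_ddd = 15.36
Terminal payoffs (S − K): max(48.81, 0) = 48.81, max(18.74, 0) = 18.74, max(0.92, 0) = 0.92, max(-9.64, 0) = 0
Node uu (S = 54.68): continuation = e^(−0.07)·[0.4955·48.8113 + 0.5045·18.7400] = 31.3652; exercise value = 29.6750 ≤ continuation, so V_uu = 31.3652
Node ud (S = 32.4): continuation = e^(−0.07)·[0.4955·18.7400 + 0.5045·0.9200] = 9.0902; exercise value = 7.4000 ≤ continuation, so V_ud = 9.0902
Node dd (S = 19.2): continuation = e^(−0.07)·[0.4955·0.9200 + 0.5045·0.0000] = 0.4250; exercise value = 0.0000 ≤ continuation, so V_dd = 0.4250
Node u (S = 40.5): continuation = e^(−0.07)·[0.4955·31.3652 + 0.5045·9.0902] = 18.7660; exercise value = 15.5000 ≤ continuation, so V_u = 18.7660
Node d (S = 24): continuation = e^(−0.07)·[0.4955·9.0902 + 0.5045·0.4250] = 4.3993; exercise value = 0.0000 ≤ continuation, so V_d = 4.3993
Node 0 (S = 30): continuation = e^(−0.07)·[0.4955·18.7660 + 0.5045·4.3993] = 10.7389; exercise value = 5.0000 ≤ continuation, so V_0 = 10.7389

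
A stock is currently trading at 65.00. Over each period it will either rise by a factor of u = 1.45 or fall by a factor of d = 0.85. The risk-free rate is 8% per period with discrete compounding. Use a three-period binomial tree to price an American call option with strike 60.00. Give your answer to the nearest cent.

21.11

Risk-neutral probability p = (1 + 0.08 − 0.85)/(1.45 − 0.85) = 0.2300/0.6000 = 0.3833
Terminal stock prices: S_uuu = 198.2, S_uud = 116.2, S_udd = 68.1, S_ddd = 39.92
Terminal payoffs (S − K): max(138.2, 0) = 138.2, max(56.16, 0) = 56.16, max(8.096, 0) = 8.096, max(-20.08, 0) = 0
Node uu (S = 136.7): continuation = 1/1.08·[0.3833·138.1606 + 0.6167·56.1631] = 81.1069; exercise value = 76.6625 ≤ continuation, so V_uu = 81.1069
Node ud (S = 80.11): continuation = 1/1.08·[0.3833·56.1631 + 0.6167·8.0956] = 24.5569; exercise value = 20.1125 ≤ continuation, so V_ud = 24.5569
Node dd (S = 46.96): continuation = 1/1.08·[0.3833·8.0956 + 0.6167·0.0000] = 2.8734; exercise value = 0.0000 ≤ continuation, so V_dd = 2.8734
Node u (S = 94.25): continuation = 1/1.08·[0.3833·81.1069 + 0.6167·24.5569] = 42.8097; exercise value = 34.2500 ≤ continuation, so V_u = 42.8097
Node d (S = 55.25): continuation = 1/1.08·[0.3833·24.5569 + 0.6167·2.8734] = 10.3569; exercise value = 0.0000 ≤ continuation, so V_d = 10.3569
Node 0 (S = 65): continuation = 1/1.08·[0.3833·42.8097 + 0.6167·10.3569] = 21.1085; exercise value = 5.0000 ≤ continuation, so V_0 = 21.1085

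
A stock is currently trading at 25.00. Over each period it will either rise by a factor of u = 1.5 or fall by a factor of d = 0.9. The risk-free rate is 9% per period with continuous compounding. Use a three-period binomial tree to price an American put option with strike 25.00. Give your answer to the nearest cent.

1.82

Risk-neutral probability p = (e^0.09 − 0.9)/(1.5 − 0.9) = 0.1942/0.6000 = 0.3236
Terminal stock prices: S_uuu = 84.38, S_uud = 50.62, S_udd = 30.38, S_ddd = 18.23
Terminal payoffs (K − S): max(-59.38, 0) = 0, max(-25.62, 0) = 0, max(-5.375, 0) = 0, max(6.775, 0) = 6.775
Node uu (S = 56.25): continuation = e^(−0.09)·[0.3236·0.0000 + 0.6764·0.0000] = 0.0000; exercise value = 0.0000 ≤ continuation, so V_uu = 0.0000
Node ud (S = 33.75): continuation = e^(−0.09)·[0.3236·0.0000 + 0.6764·0.0000] = 0.0000; exercise value = 0.0000 ≤ continuation, so V_ud = 0.0000
Node dd (S = 20.25): continuation = e^(−0.09)·[0.3236·0.0000 + 0.6764·6.7750] = 4.1880; exercise value = 4.7500 > continuation, so V_dd = 4.7500 (exercise)
Node u (S = 37.5): continuation = e^(−0.09)·[0.3236·0.0000 + 0.6764·0.0000] = 0.0000; exercise value = 0.0000 ≤ continuation, so V_u = 0.0000
Node d (S = 22.5): continuation = e^(−0.09)·[0.3236·0.0000 + 0.6764·4.7500] = 2.9363; exercise value = 2.5000 ≤ continuation, so V_d = 2.9363
Node 0 (S = 25): continuation = e^(−0.09)·[0.3236·0.0000 + 0.6764·2.9363] = 1.8151; exercise value = 0.0000 ≤ continuation, so V_0 = 1.8151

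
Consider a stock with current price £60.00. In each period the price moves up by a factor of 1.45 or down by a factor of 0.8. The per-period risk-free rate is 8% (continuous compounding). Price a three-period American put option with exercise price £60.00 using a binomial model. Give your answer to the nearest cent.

£6.80

Risk-neutral probability p = (e^0.08 − 0.8)/(1.45 − 0.8) = 0.2833/0.6500 = 0.4358
Terminal stock prices: S_uuu = 182.9, S_uud = 100.9, S_udd = 55.68, S_ddd = 30.72
Terminal payoffs (K − S): max(-122.9, 0) = 0, max(-40.92, 0) = 0, max(4.32, 0) = 4.32, max(29.28, 0) = 29.28
Node uu (S = 126.2): continuation = e^(−0.08)·[0.4358·0.0000 + 0.5642·0.0000] = 0.0000; exercise value = 0.0000 ≤ continuation, so V_uu = 0.0000
Node ud (S = 69.6): continuation = e^(−0.08)·[0.4358·0.0000 + 0.5642·4.3200] = 2.2498; exercise value = 0.0000 ≤ continuation, so V_ud = 2.2498
Node dd (S = 38.4): continuation = e^(−0.08)·[0.4358·4.3200 + 0.5642·29.2800] = 16.9870; exercise value = 21.6000 > continuation, so V_dd = 21.6000 (exercise)
Node u (S = 87): continuation = e^(−0.08)·[0.4358·0.0000 + 0.5642·2.2498] = 1.1717; exercise value = 0.0000 ≤ continuation, so V_u = 1.1717
Node d (S = 48): continuation = e^(−0.08)·[0.4358·2.2498 + 0.5642·21.6000] = 12.1544; exercise value = 12.0000 ≤ continuation, so V_d = 12.1544
Node 0 (S = 60): continuation = e^(−0.08)·[0.4358·1.1717 + 0.5642·12.1544] = 6.8014; exercise value = 0.0000 ≤ continuation, so V_0 = 6.8014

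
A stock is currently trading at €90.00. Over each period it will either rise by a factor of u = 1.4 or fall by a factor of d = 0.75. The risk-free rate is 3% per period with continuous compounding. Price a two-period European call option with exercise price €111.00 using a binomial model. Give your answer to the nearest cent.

€11.47

Risk-neutral probability p = (e^0.03 − 0.75)/(1.4 − 0.75) = 0.2805/0.6500 = 0.4315
Terminal stock prices: S_uu = 176.4, S_ud = 94.5, S_dd = 50.62
Terminal payoffs (S − K): max(65.4, 0) = 65.4, max(-16.5, 0) = 0, max(-60.38, 0) = 0
Node u (S = 126): V_u = e^(−0.03)·[0.4315·65.4000 + 0.5685·0.0000] = 27.3841
Node d (S = 67.5): V_d = e^(−0.03)·[0.4315·0.0000 + 0.5685·0.0000] = 0.0000
Node 0 (S = 90): V_0 = e^(−0.03)·[0.4315·27.3841 + 0.5685·0.0000] = 11.4662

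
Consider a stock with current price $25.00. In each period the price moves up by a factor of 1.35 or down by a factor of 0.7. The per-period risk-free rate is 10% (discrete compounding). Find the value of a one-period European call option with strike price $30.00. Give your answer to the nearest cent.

Risk-neutral probability p = (1 + 0.1 − 0.7)/(1.35 − 0.7) = 0.4000/0.6500 = 0.6154
Terminal stock prices: S_u = 33.75, S_d = 17.5
Terminal payoffs (S − K): max(3.75, 0) = 3.75, max(-12.5, 0) = 0
Node 0 (S = 25): V_0 = 1/1.1·[0.6154·3.7500 + 0.3846·0.0000] = 2.0979

$2.10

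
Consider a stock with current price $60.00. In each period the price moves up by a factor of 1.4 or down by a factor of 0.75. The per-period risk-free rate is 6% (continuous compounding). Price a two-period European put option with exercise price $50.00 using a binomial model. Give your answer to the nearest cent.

Risk-neutral probability p = (e^0.06 − 0.75)/(1.4 − 0.75) = 0.3118/0.6500 = 0.4797
Terminal stock prices: S_uu = 117.6, S_ud = 63, S_dd = 33.75
Terminal payoffs (K − S): max(-67.6, 0) = 0, max(-13, 0) = 0, max(16.25, 0) = 16.25
Node u (S = 84): V_u = e^(−0.06)·[0.4797·0.0000 + 0.5203·0.0000] = 0.0000
Node d (S = 45): V_d = e^(−0.06)·[0.4797·0.0000 + 0.5203·16.2500] = 7.9618
Node 0 (S = 60): V_0 = e^(−0.06)·[0.4797·0.0000 + 0.5203·7.9618] = 3.9009

$3.90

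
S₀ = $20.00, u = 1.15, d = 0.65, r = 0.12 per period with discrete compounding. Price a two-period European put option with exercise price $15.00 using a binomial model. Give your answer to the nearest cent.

Risk-neutral probability p = (1 + 0.12 − 0.65)/(1.15 − 0.65) = 0.4700/0.5000 = 0.9400
Terminal stock prices: S_uu = 26.45, S_ud = 14.95, S_dd = 8.45
Terminal payoffs (K − S): max(-11.45, 0) = 0, max(0.05, 0) = 0.05, max(6.55, 0) = 6.55
Node u (S = 23): V_u = 1/1.12·[0.9400·0.0000 + 0.0600·0.0500] = 0.0027
Node d (S = 13): V_d = 1/1.12·[0.9400·0.0500 + 0.0600·6.5500] = 0.3929
Node 0 (S = 20): V_0 = 1/1.12·[0.9400·0.0027 + 0.0600·0.3929] = 0.0233

$0.02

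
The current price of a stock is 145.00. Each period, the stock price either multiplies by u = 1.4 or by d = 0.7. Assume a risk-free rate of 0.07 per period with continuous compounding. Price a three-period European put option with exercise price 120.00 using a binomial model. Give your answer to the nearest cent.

11.65

Risk-neutral probability p = (e^0.07 − 0.7)/(1.4 − 0.7) = 0.3725/0.7000 = 0.5322
Terminal stock prices: S_uuu = 397.9, S_uud = 198.9, S_udd = 99.47, S_ddd = 49.73
Terminal payoffs (K − S): max(-277.9, 0) = 0, max(-78.94, 0) = 0, max(20.53, 0) = 20.53, max(70.27, 0) = 70.27
Node uu (S = 284.2): V_uu = e^(−0.07)·[0.5322·0.0000 + 0.4678·0.0000] = 0.0000
Node ud (S = 142.1): V_ud = e^(−0.07)·[0.5322·0.0000 + 0.4678·20.5300] = 8.9555
Node dd (S = 71.05): V_dd = e^(−0.07)·[0.5322·20.5300 + 0.4678·70.2650] = 40.8373
Node u (S = 203): V_u = e^(−0.07)·[0.5322·0.0000 + 0.4678·8.9555] = 3.9065
Node d (S = 101.5): V_d = e^(−0.07)·[0.5322·8.9555 + 0.4678·40.8373] = 22.2574
Node 0 (S = 145): V_0 = e^(−0.07)·[0.5322·3.9065 + 0.4678·22.2574] = 11.6474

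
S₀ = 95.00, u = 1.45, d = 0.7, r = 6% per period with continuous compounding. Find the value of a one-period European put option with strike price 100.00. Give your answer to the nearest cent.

16.33

Risk-neutral probability p = (e^0.06 − 0.7)/(1.45 − 0.7) = 0.3618/0.7500 = 0.4824
Terminal stock prices: S_u = 137.8, S_d = 66.5
Terminal payoffs (K − S): max(-37.75, 0) = 0, max(33.5, 0) = 33.5
Node 0 (S = 95): V_0 = e^(−0.06)·[0.4824·0.0000 + 0.5176·33.5000] = 16.3283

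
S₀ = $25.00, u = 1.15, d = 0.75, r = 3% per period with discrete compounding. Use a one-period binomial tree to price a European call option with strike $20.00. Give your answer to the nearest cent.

$5.95

Risk-neutral probability p = (1 + 0.03 − 0.75)/(1.15 − 0.75) = 0.2800/0.4000 = 0.7000
Terminal stock prices: S_u = 28.75, S_d = 18.75
Terminal payoffs (S − K): max(8.75, 0) = 8.75, max(-1.25, 0) = 0
Node 0 (S = 25): V_0 = 1/1.03·[0.7000·8.7500 + 0.3000·0.0000] = 5.9466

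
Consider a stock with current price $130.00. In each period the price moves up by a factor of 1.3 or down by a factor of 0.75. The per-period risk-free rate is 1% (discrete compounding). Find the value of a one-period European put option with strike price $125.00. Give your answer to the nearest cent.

$14.36

Risk-neutral probability p = (1 + 0.01 − 0.75)/(1.3 − 0.75) = 0.2600/0.5500 = 0.4727
Terminal stock prices: S_u = 169, S_d = 97.5
Terminal payoffs (K − S): max(-44, 0) = 0, max(27.5, 0) = 27.5
Node 0 (S = 130): V_0 = 1/1.01·[0.4727·0.0000 + 0.5273·27.5000] = 14.3564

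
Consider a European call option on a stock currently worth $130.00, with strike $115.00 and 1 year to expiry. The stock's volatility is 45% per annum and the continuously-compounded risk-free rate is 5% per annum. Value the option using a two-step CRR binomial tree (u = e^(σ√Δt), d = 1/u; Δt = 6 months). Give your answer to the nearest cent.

CRR parameters: u = e^(σ√Δt) = e^(0.45·√0.5) = 1.3746, d = 1/u = 0.7275
Per-period rate: rΔt = 0.05·0.5 = 0.025, so R = e^0.025 = 1.0253
Risk-neutral probability p = (e^0.025 − 0.7275)/(1.3746 − 0.7275) = 0.2979/0.6472 = 0.4602
Terminal stock prices: S_uu = 245.7, S_ud = 130, S_dd = 68.8
Terminal payoffs (S − K): max(130.7, 0) = 130.7, max(15, 0) = 15, max(-46.2, 0) = 0
Node u (S = 178.7): V_u = e^(−0.025)·[0.4602·130.6556 + 0.5398·15.0000] = 66.5437
Node d (S = 94.57): V_d = e^(−0.025)·[0.4602·15.0000 + 0.5398·0.0000] = 6.7330
Node 0 (S = 130): V_0 = e^(−0.025)·[0.4602·66.5437 + 0.5398·6.7330] = 33.4138

$33.41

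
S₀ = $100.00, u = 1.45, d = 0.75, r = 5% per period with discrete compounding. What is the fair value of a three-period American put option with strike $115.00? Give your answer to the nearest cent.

$25.81

Risk-neutral probability p = (1 + 0.05 − 0.75)/(1.45 − 0.75) = 0.3000/0.7000 = 0.4286
Terminal stock prices: S_uuu = 304.9, S_uud = 157.7, S_udd = 81.56, S_ddd = 42.19
Terminal payoffs (K − S): max(-189.9, 0) = 0, max(-42.69, 0) = 0, max(33.44, 0) = 33.44, max(72.81, 0) = 72.81
Node uu (S = 210.2): continuation = 1/1.05·[0.4286·0.0000 + 0.5714·0.0000] = 0.0000; exercise value = 0.0000 ≤ continuation, so V_uu = 0.0000
Node ud (S = 108.8): continuation = 1/1.05·[0.4286·0.0000 + 0.5714·33.4375] = 18.1973; exercise value = 6.2500 ≤ continuation, so V_ud = 18.1973
Node dd (S = 56.25): continuation = 1/1.05·[0.4286·33.4375 + 0.5714·72.8125] = 53.2738; exercise value = 58.7500 > continuation, so V_dd = 58.7500 (exercise)
Node u (S = 145): continuation = 1/1.05·[0.4286·0.0000 + 0.5714·18.1973] = 9.9033; exercise value = 0.0000 ≤ continuation, so V_u = 9.9033
Node d (S = 75): continuation = 1/1.05·[0.4286·18.1973 + 0.5714·58.7500] = 39.4002; exercise value = 40.0000 > continuation, so V_d = 40.0000 (exercise)
Node 0 (S = 100): continuation = 1/1.05·[0.4286·9.9033 + 0.5714·40.0000] = 25.8109; exercise value = 15.0000 ≤ continuation, so V_0 = 25.8109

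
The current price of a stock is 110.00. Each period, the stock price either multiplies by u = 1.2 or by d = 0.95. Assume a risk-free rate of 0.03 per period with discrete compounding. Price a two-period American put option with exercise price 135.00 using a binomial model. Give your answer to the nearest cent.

Risk-neutral probability p = (1 + 0.03 − 0.95)/(1.2 − 0.95) = 0.0800/0.2500 = 0.3200
Terminal stock prices: S_uu = 158.4, S_ud = 125.4, S_dd = 99.27
Terminal payoffs (K − S): max(-23.4, 0) = 0, max(9.6, 0) = 9.6, max(35.73, 0) = 35.73
Node u (S = 132): continuation = 1/1.03·[0.3200·0.0000 + 0.6800·9.6000] = 6.3379; exercise value = 3.0000 ≤ continuation, so V_u = 6.3379
Node d (S = 104.5): continuation = 1/1.03·[0.3200·9.6000 + 0.6800·35.7250] = 26.5680; exercise value = 30.5000 > continuation, so V_d = 30.5000 (exercise)
Node 0 (S = 110): continuation = 1/1.03·[0.3200·6.3379 + 0.6800·30.5000] = 22.1050; exercise value = 25.0000 > continuation, so V_0 = 25.0000 (exercise)

25.00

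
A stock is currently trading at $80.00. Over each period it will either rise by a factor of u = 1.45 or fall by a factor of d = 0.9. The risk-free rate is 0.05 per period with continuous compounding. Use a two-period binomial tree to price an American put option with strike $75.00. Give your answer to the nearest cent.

Risk-neutral probability p = (e^0.05 − 0.9)/(1.45 − 0.9) = 0.1513/0.5500 = 0.2750
Terminal stock prices: S_uu = 168.2, S_ud = 104.4, S_dd = 64.8
Terminal payoffs (K − S): max(-93.2, 0) = 0, max(-29.4, 0) = 0, max(10.2, 0) = 10.2
Node u (S = 116): continuation = e^(−0.05)·[0.2750·0.0000 + 0.7250·0.0000] = 0.0000; exercise value = 0.0000 ≤ continuation, so V_u = 0.0000
Node d (S = 72): continuation = e^(−0.05)·[0.2750·0.0000 + 0.7250·10.2000] = 7.0340; exercise value = 3.0000 ≤ continuation, so V_d = 7.0340
Node 0 (S = 80): continuation = e^(−0.05)·[0.2750·0.0000 + 0.7250·7.0340] = 4.8507; exercise value = 0.0000 ≤ continuation, so V_0 = 4.8507

$4.85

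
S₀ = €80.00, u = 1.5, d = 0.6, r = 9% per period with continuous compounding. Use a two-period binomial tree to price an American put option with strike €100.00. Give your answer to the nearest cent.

€27.22

Risk-neutral probability p = (e^0.09 − 0.6)/(1.5 − 0.6) = 0.4942/0.9000 = 0.5491
Terminal stock prices: S_uu = 180, S_ud = 72, S_dd = 28.8
Terminal payoffs (K − S): max(-80, 0) = 0, max(28, 0) = 28, max(71.2, 0) = 71.2
Node u (S = 120): continuation = e^(−0.09)·[0.5491·0.0000 + 0.4509·28.0000] = 11.5390; exercise value = 0.0000 ≤ continuation, so V_u = 11.5390
Node d (S = 48): continuation = e^(−0.09)·[0.5491·28.0000 + 0.4509·71.2000] = 43.3931; exercise value = 52.0000 > continuation, so V_d = 52.0000 (exercise)
Node 0 (S = 80): continuation = e^(−0.09)·[0.5491·11.5390 + 0.4509·52.0000] = 27.2201; exercise value = 20.0000 ≤ continuation, so V_0 = 27.2201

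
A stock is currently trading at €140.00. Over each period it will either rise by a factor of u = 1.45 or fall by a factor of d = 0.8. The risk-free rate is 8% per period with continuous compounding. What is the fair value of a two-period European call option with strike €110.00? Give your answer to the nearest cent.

Risk-neutral probability p = (e^0.08 − 0.8)/(1.45 − 0.8) = 0.2833/0.6500 = 0.4358
Terminal stock prices: S_uu = 294.4, S_ud = 162.4, S_dd = 89.6
Terminal payoffs (S − K): max(184.4, 0) = 184.4, max(52.4, 0) = 52.4, max(-20.4, 0) = 0
Node u (S = 203): V_u = e^(−0.08)·[0.4358·184.3500 + 0.5642·52.4000] = 101.4572
Node d (S = 112): V_d = e^(−0.08)·[0.4358·52.4000 + 0.5642·0.0000] = 21.0815
Node 0 (S = 140): V_0 = e^(−0.08)·[0.4358·101.4572 + 0.5642·21.0815] = 51.7973

€51.80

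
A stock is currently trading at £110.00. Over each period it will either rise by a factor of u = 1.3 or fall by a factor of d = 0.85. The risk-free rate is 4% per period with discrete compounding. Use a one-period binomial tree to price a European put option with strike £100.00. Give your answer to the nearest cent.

£3.61

Risk-neutral probability p = (1 + 0.04 − 0.85)/(1.3 − 0.85) = 0.1900/0.4500 = 0.4222
Terminal stock prices: S_u = 143, S_d = 93.5
Terminal payoffs (K − S): max(-43, 0) = 0, max(6.5, 0) = 6.5
Node 0 (S = 110): V_0 = 1/1.04·[0.4222·0.0000 + 0.5778·6.5000] = 3.6111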